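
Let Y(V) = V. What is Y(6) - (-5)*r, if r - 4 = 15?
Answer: 101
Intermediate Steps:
r = 19 (r = 4 + 15 = 19)
Y(6) - (-5)*r = 6 - (-5)*19 = 6 - 5*(-19) = 6 + 95 = 101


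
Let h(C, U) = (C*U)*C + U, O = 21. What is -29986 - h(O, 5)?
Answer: -32196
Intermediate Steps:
h(C, U) = U + U*C² (h(C, U) = U*C² + U = U + U*C²)
-29986 - h(O, 5) = -29986 - 5*(1 + 21²) = -29986 - 5*(1 + 441) = -29986 - 5*442 = -29986 - 1*2210 = -29986 - 2210 = -32196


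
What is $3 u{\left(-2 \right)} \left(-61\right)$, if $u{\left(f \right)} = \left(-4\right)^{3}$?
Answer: $11712$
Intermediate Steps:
$u{\left(f \right)} = -64$
$3 u{\left(-2 \right)} \left(-61\right) = 3 \left(-64\right) \left(-61\right) = \left(-192\right) \left(-61\right) = 11712$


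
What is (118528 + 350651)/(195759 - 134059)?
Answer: 469179/61700 ≈ 7.6042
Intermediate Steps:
(118528 + 350651)/(195759 - 134059) = 469179/61700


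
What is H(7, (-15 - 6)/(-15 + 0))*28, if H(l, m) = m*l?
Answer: 1372/5 ≈ 274.40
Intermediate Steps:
H(l, m) = l*m
H(7, (-15 - 6)/(-15 + 0))*28 = (7*((-15 - 6)/(-15 + 0)))*28 = (7*(-21/(-15)))*28 = (7*(-21*(-1/15)))*28 = (7*(7/5))*28 = (49/5)*28 = 1372/5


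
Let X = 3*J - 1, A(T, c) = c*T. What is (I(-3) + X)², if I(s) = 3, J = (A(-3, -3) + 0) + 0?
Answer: 841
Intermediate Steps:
A(T, c) = T*c
J = 9 (J = (-3*(-3) + 0) + 0 = (9 + 0) + 0 = 9 + 0 = 9)
X = 26 (X = 3*9 - 1 = 27 - 1 = 26)
(I(-3) + X)² = (3 + 26)² = 29² = 841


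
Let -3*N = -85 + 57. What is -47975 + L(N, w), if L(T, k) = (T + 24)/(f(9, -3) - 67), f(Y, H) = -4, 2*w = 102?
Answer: -10218775/213 ≈ -47976.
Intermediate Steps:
w = 51 (w = (½)*102 = 51)
N = 28/3 (N = -(-85 + 57)/3 = -⅓*(-28) = 28/3 ≈ 9.3333)
L(T, k) = -24/71 - T/71 (L(T, k) = (T + 24)/(-4 - 67) = (24 + T)/(-71) = (24 + T)*(-1/71) = -24/71 - T/71)
-47975 + L(N, w) = -47975 + (-24/71 - 1/71*28/3) = -47975 + (-24/71 - 28/213) = -47975 - 100/213 = -10218775/213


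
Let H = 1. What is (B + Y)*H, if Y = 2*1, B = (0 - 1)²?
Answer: 3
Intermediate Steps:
B = 1 (B = (-1)² = 1)
Y = 2
(B + Y)*H = (1 + 2)*1 = 3*1 = 3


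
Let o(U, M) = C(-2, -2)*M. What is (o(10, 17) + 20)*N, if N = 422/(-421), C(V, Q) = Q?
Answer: 5908/421 ≈ 14.033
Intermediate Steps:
N = -422/421 (N = 422*(-1/421) = -422/421 ≈ -1.0024)
o(U, M) = -2*M
(o(10, 17) + 20)*N = (-2*17 + 20)*(-422/421) = (-34 + 20)*(-422/421) = -14*(-422/421) = 5908/421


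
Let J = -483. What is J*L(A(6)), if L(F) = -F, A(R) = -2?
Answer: -966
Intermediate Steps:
J*L(A(6)) = -(-483)*(-2) = -483*2 = -966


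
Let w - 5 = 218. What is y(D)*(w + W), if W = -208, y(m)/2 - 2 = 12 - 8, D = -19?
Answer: 180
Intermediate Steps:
w = 223 (w = 5 + 218 = 223)
y(m) = 12 (y(m) = 4 + 2*(12 - 8) = 4 + 2*4 = 4 + 8 = 12)
y(D)*(w + W) = 12*(223 - 208) = 12*15 = 180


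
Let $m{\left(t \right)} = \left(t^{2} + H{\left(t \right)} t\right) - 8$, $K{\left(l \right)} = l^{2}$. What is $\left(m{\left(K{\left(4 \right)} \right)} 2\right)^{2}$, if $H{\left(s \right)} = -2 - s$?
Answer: $6400$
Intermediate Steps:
$m{\left(t \right)} = -8 + t^{2} + t \left(-2 - t\right)$ ($m{\left(t \right)} = \left(t^{2} + \left(-2 - t\right) t\right) - 8 = \left(t^{2} + t \left(-2 - t\right)\right) - 8 = -8 + t^{2} + t \left(-2 - t\right)$)
$\left(m{\left(K{\left(4 \right)} \right)} 2\right)^{2} = \left(\left(-8 - 2 \cdot 4^{2}\right) 2\right)^{2} = \left(\left(-8 - 32\right) 2\right)^{2} = \left(\left(-40\right) 2\right)^{2} = \left(-80\right)^{2} = 6400$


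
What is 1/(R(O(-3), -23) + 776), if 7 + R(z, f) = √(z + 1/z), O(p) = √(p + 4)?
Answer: 769/591359 - √2/591359 ≈ 0.0012980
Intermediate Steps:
O(p) = √(4 + p)
R(z, f) = -7 + √(z + 1/z)
1/(R(O(-3), -23) + 776) = 1/((-7 + √(√(4 - 3) + 1/(√(4 - 3)))) + 776) = 1/((-7 + √(√1 + 1/(√1))) + 776) = 1/((-7 + √(1 + 1/1)) + 776) = 1/((-7 + √(1 + 1)) + 776) = 1/((-7 + √2) + 776) = 1/(769 + √2)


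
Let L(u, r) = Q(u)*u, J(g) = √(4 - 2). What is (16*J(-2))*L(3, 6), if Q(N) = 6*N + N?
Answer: 1008*√2 ≈ 1425.5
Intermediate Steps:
J(g) = √2
Q(N) = 7*N
L(u, r) = 7*u² (L(u, r) = (7*u)*u = 7*u²)
(16*J(-2))*L(3, 6) = (16*√2)*(7*3²) = (16*√2)*(7*9) = (16*√2)*63 = 1008*√2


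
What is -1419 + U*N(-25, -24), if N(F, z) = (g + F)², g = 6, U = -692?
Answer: -251231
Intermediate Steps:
N(F, z) = (6 + F)²
-1419 + U*N(-25, -24) = -1419 - 692*(6 - 25)² = -1419 - 692*(-19)² = -1419 - 692*361 = -1419 - 249812 = -251231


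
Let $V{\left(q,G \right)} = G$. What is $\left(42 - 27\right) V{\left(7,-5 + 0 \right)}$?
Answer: $-75$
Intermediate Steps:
$\left(42 - 27\right) V{\left(7,-5 + 0 \right)} = \left(42 - 27\right) \left(-5 + 0\right) = 15 \left(-5\right) = -75$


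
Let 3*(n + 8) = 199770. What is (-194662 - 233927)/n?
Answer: -47621/7398 ≈ -6.4370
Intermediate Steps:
n = 66582 (n = -8 + (⅓)*199770 = -8 + 66590 = 66582)
(-194662 - 233927)/n = (-194662 - 233927)/66582 = -428589*1/66582 = -47621/7398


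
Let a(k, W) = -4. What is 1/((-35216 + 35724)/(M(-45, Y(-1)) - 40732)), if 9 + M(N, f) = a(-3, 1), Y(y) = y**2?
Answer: -40745/508 ≈ -80.207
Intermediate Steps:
M(N, f) = -13 (M(N, f) = -9 - 4 = -13)
1/((-35216 + 35724)/(M(-45, Y(-1)) - 40732)) = 1/((-35216 + 35724)/(-13 - 40732)) = 1/(508/(-40745)) = 1/(508*(-1/40745)) = 1/(-508/40745) = -40745/508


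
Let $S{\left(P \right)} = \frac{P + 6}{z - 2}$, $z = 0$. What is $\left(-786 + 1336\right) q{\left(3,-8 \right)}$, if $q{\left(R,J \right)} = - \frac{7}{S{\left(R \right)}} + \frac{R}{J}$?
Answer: $\frac{23375}{36} \approx 649.31$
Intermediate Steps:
$S{\left(P \right)} = -3 - \frac{P}{2}$ ($S{\left(P \right)} = \frac{P + 6}{0 - 2} = \frac{6 + P}{-2} = \left(6 + P\right) \left(- \frac{1}{2}\right) = -3 - \frac{P}{2}$)
$q{\left(R,J \right)} = - \frac{7}{-3 - \frac{R}{2}} + \frac{R}{J}$
$\left(-786 + 1336\right) q{\left(3,-8 \right)} = \left(-786 + 1336\right) \frac{14 \left(-8\right) + 3 \left(6 + 3\right)}{\left(-8\right) \left(6 + 3\right)} = 550 \left(- \frac{-112 + 3 \cdot 9}{8 \cdot 9}\right) = 550 \left(\left(- \frac{1}{8}\right) \frac{1}{9} \left(-112 + 27\right)\right) = 550 \left(\left(- \frac{1}{8}\right) \frac{1}{9} \left(-85\right)\right) = 550 \cdot \frac{85}{72} = \frac{23375}{36}$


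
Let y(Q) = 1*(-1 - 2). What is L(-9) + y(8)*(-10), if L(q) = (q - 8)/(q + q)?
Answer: 557/18 ≈ 30.944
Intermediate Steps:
L(q) = (-8 + q)/(2*q) (L(q) = (-8 + q)/((2*q)) = (-8 + q)*(1/(2*q)) = (-8 + q)/(2*q))
y(Q) = -3 (y(Q) = 1*(-3) = -3)
L(-9) + y(8)*(-10) = (½)*(-8 - 9)/(-9) - 3*(-10) = (½)*(-⅑)*(-17) + 30 = 17/18 + 30 = 557/18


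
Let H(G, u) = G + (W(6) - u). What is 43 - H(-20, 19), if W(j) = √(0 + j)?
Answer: 82 - √6 ≈ 79.551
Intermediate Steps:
W(j) = √j
H(G, u) = G + √6 - u (H(G, u) = G + (√6 - u) = G + √6 - u)
43 - H(-20, 19) = 43 - (-20 + √6 - 1*19) = 43 - (-20 + √6 - 19) = 43 - (-39 + √6) = 43 + (39 - √6) = 82 - √6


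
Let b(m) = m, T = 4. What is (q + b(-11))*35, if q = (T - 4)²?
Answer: -385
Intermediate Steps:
q = 0 (q = (4 - 4)² = 0² = 0)
(q + b(-11))*35 = (0 - 11)*35 = -11*35 = -385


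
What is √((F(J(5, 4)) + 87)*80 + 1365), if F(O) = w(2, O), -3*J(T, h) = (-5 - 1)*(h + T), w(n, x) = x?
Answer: 3*√1085 ≈ 98.818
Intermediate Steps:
J(T, h) = 2*T + 2*h (J(T, h) = -(-5 - 1)*(h + T)/3 = -(-2)*(T + h) = -(-6*T - 6*h)/3 = 2*T + 2*h)
F(O) = O
√((F(J(5, 4)) + 87)*80 + 1365) = √(((2*5 + 2*4) + 87)*80 + 1365) = √(((10 + 8) + 87)*80 + 1365) = √((18 + 87)*80 + 1365) = √(105*80 + 1365) = √(8400 + 1365) = √9765 = 3*√1085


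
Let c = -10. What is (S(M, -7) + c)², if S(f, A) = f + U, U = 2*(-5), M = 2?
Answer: 324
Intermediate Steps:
U = -10
S(f, A) = -10 + f (S(f, A) = f - 10 = -10 + f)
(S(M, -7) + c)² = ((-10 + 2) - 10)² = (-8 - 10)² = (-18)² = 324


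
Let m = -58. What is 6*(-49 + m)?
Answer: -642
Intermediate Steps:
6*(-49 + m) = 6*(-49 - 58) = 6*(-107) = -642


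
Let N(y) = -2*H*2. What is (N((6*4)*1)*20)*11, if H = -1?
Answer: 880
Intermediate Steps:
N(y) = 4 (N(y) = -2*(-1)*2 = 2*2 = 4)
(N((6*4)*1)*20)*11 = (4*20)*11 = 80*11 = 880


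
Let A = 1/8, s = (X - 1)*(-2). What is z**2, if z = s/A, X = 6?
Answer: 6400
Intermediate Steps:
s = -10 (s = (6 - 1)*(-2) = 5*(-2) = -10)
A = 1/8 ≈ 0.12500
z = -80 (z = -10/1/8 = -10*8 = -80)
z**2 = (-80)**2 = 6400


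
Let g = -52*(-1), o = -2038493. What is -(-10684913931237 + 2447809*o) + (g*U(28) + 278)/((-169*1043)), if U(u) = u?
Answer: 2762942117684323024/176267 ≈ 1.5675e+13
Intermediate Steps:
g = 52
-(-10684913931237 + 2447809*o) + (g*U(28) + 278)/((-169*1043)) = -2447809/(1/(-4365093 - 2038493)) + (52*28 + 278)/((-169*1043)) = -2447809/(1/(-6403586)) + (1456 + 278)/(-176267) = -2447809/(-1/6403586) + 1734*(-1/176267) = -2447809*(-6403586) - 1734/176267 = 15674755443074 - 1734/176267 = 2762942117684323024/176267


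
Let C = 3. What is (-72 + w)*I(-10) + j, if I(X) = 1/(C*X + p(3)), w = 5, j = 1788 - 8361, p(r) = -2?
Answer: -210269/32 ≈ -6570.9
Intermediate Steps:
j = -6573
I(X) = 1/(-2 + 3*X) (I(X) = 1/(3*X - 2) = 1/(-2 + 3*X))
(-72 + w)*I(-10) + j = (-72 + 5)/(-2 + 3*(-10)) - 6573 = -67/(-2 - 30) - 6573 = -67/(-32) - 6573 = -67*(-1/32) - 6573 = 67/32 - 6573 = -210269/32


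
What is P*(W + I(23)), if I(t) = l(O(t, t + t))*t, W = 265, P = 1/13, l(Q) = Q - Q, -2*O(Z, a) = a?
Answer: 265/13 ≈ 20.385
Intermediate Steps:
O(Z, a) = -a/2
l(Q) = 0
P = 1/13 ≈ 0.076923
I(t) = 0 (I(t) = 0*t = 0)
P*(W + I(23)) = (265 + 0)/13 = (1/13)*265 = 265/13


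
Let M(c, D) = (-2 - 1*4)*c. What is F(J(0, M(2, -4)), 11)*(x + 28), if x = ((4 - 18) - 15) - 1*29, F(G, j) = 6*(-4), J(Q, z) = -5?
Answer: 720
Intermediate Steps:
M(c, D) = -6*c (M(c, D) = (-2 - 4)*c = -6*c)
F(G, j) = -24
x = -58 (x = (-14 - 15) - 29 = -29 - 29 = -58)
F(J(0, M(2, -4)), 11)*(x + 28) = -24*(-58 + 28) = -24*(-30) = 720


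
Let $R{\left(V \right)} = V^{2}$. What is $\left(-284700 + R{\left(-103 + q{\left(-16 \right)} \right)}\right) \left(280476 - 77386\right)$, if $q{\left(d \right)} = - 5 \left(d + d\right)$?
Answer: $-57159883590$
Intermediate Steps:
$q{\left(d \right)} = - 10 d$ ($q{\left(d \right)} = - 5 \cdot 2 d = - 10 d$)
$\left(-284700 + R{\left(-103 + q{\left(-16 \right)} \right)}\right) \left(280476 - 77386\right) = \left(-284700 + \left(-103 - -160\right)^{2}\right) \left(280476 - 77386\right) = \left(-284700 + \left(-103 + 160\right)^{2}\right) 203090 = \left(-284700 + 57^{2}\right) 203090 = \left(-284700 + 3249\right) 203090 = \left(-281451\right) 203090 = -57159883590$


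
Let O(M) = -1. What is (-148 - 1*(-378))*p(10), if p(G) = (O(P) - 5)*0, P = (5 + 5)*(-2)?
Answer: 0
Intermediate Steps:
P = -20 (P = 10*(-2) = -20)
p(G) = 0 (p(G) = (-1 - 5)*0 = -6*0 = 0)
(-148 - 1*(-378))*p(10) = (-148 - 1*(-378))*0 = (-148 + 378)*0 = 230*0 = 0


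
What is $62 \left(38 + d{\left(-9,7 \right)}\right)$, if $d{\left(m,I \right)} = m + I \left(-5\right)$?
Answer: $-372$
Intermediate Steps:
$d{\left(m,I \right)} = m - 5 I$
$62 \left(38 + d{\left(-9,7 \right)}\right) = 62 \left(38 - 44\right) = 62 \left(-6\right) = -372$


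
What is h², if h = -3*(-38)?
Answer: 12996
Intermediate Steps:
h = 114
h² = 114² = 12996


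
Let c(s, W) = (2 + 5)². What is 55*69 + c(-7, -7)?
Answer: 3844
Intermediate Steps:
c(s, W) = 49 (c(s, W) = 7² = 49)
55*69 + c(-7, -7) = 55*69 + 49 = 3795 + 49 = 3844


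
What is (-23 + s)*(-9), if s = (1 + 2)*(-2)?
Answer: 261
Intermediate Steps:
s = -6 (s = 3*(-2) = -6)
(-23 + s)*(-9) = (-23 - 6)*(-9) = -29*(-9) = 261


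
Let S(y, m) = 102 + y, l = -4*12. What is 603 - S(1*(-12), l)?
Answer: 513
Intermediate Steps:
l = -48
603 - S(1*(-12), l) = 603 - (102 + 1*(-12)) = 603 - (102 - 12) = 603 - 1*90 = 603 - 90 = 513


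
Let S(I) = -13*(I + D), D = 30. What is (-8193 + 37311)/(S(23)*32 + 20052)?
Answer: -14559/998 ≈ -14.588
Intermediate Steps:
S(I) = -390 - 13*I (S(I) = -13*(I + 30) = -13*(30 + I) = -390 - 13*I)
(-8193 + 37311)/(S(23)*32 + 20052) = (-8193 + 37311)/((-390 - 13*23)*32 + 20052) = 29118/((-390 - 299)*32 + 20052) = 29118/(-689*32 + 20052) = 29118/(-22048 + 20052) = 29118/(-1996) = 29118*(-1/1996) = -14559/998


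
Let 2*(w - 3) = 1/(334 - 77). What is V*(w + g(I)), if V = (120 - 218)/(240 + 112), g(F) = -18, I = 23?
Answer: 377741/90464 ≈ 4.1756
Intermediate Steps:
V = -49/176 (V = -98/352 = -98*1/352 = -49/176 ≈ -0.27841)
w = 1543/514 (w = 3 + 1/(2*(334 - 77)) = 3 + (1/2)/257 = 3 + (1/2)*(1/257) = 3 + 1/514 = 1543/514 ≈ 3.0019)
V*(w + g(I)) = -49*(1543/514 - 18)/176 = -49/176*(-7709/514) = 377741/90464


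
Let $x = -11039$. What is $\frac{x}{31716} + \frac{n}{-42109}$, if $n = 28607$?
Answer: $- \frac{1372140863}{1335529044} \approx -1.0274$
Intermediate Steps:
$\frac{x}{31716} + \frac{n}{-42109} = - \frac{11039}{31716} + \frac{28607}{-42109} = \left(-11039\right) \frac{1}{31716} + 28607 \left(- \frac{1}{42109}\right) = - \frac{11039}{31716} - \frac{28607}{42109} = - \frac{1372140863}{1335529044}$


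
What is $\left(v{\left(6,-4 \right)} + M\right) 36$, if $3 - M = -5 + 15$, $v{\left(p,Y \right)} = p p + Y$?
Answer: $900$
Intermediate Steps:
$v{\left(p,Y \right)} = Y + p^{2}$ ($v{\left(p,Y \right)} = p^{2} + Y = Y + p^{2}$)
$M = -7$ ($M = 3 - \left(-5 + 15\right) = 3 - 10 = -7$)
$\left(v{\left(6,-4 \right)} + M\right) 36 = \left(\left(-4 + 6^{2}\right) - 7\right) 36 = \left(\left(-4 + 36\right) - 7\right) 36 = \left(32 - 7\right) 36 = 25 \cdot 36 = 900$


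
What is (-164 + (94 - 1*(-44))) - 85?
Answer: -111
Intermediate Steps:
(-164 + (94 - 1*(-44))) - 85 = (-164 + (94 + 44)) - 85 = (-164 + 138) - 85 = -26 - 85 = -111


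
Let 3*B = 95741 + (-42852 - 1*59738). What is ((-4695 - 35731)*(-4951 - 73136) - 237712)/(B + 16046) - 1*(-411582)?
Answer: 8821110416/13763 ≈ 6.4093e+5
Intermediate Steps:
B = -2283 (B = (95741 + (-42852 - 1*59738))/3 = (95741 + (-42852 - 59738))/3 = (95741 - 102590)/3 = (⅓)*(-6849) = -2283)
((-4695 - 35731)*(-4951 - 73136) - 237712)/(B + 16046) - 1*(-411582) = ((-4695 - 35731)*(-4951 - 73136) - 237712)/(-2283 + 16046) - 1*(-411582) = (-40426*(-78087) - 237712)/13763 + 411582 = (3156745062 - 237712)*(1/13763) + 411582 = 3156507350*(1/13763) + 411582 = 3156507350/13763 + 411582 = 8821110416/13763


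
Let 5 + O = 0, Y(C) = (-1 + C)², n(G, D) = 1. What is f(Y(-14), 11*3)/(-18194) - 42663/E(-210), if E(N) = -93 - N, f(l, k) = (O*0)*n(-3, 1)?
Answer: -14221/39 ≈ -364.64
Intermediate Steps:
O = -5 (O = -5 + 0 = -5)
f(l, k) = 0 (f(l, k) = -5*0*1 = 0*1 = 0)
f(Y(-14), 11*3)/(-18194) - 42663/E(-210) = 0/(-18194) - 42663/(-93 - 1*(-210)) = 0*(-1/18194) - 42663/(-93 + 210) = 0 - 42663/117 = 0 - 42663*1/117 = 0 - 14221/39 = -14221/39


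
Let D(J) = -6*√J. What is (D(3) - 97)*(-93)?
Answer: 9021 + 558*√3 ≈ 9987.5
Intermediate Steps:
(D(3) - 97)*(-93) = (-6*√3 - 97)*(-93) = (-97 - 6*√3)*(-93) = 9021 + 558*√3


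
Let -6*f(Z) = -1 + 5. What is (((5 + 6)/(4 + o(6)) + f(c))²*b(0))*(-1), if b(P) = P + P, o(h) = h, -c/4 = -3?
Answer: 0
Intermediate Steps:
c = 12 (c = -4*(-3) = 12)
b(P) = 2*P
f(Z) = -⅔ (f(Z) = -(-1 + 5)/6 = -⅙*4 = -⅔)
(((5 + 6)/(4 + o(6)) + f(c))²*b(0))*(-1) = (((5 + 6)/(4 + 6) - ⅔)²*(2*0))*(-1) = ((11/10 - ⅔)²*0)*(-1) = ((13/30)²*0)*(-1) = ((169/900)*0)*(-1) = 0*(-1) = 0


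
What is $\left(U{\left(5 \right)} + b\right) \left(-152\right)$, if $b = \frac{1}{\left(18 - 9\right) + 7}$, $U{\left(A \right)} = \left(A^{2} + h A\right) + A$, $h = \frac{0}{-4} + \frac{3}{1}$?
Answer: $- \frac{13699}{2} \approx -6849.5$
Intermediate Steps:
$h = 3$ ($h = 0 \left(- \frac{1}{4}\right) + 3 \cdot 1 = 0 + 3 = 3$)
$U{\left(A \right)} = A^{2} + 4 A$ ($U{\left(A \right)} = \left(A^{2} + 3 A\right) + A = A^{2} + 4 A$)
$b = \frac{1}{16}$ ($b = \frac{1}{9 + 7} = \frac{1}{16} \approx 0.0625$)
$\left(U{\left(5 \right)} + b\right) \left(-152\right) = \left(5 \left(4 + 5\right) + \frac{1}{16}\right) \left(-152\right) = \left(5 \cdot 9 + \frac{1}{16}\right) \left(-152\right) = \left(45 + \frac{1}{16}\right) \left(-152\right) = \frac{721}{16} \left(-152\right) = - \frac{13699}{2}$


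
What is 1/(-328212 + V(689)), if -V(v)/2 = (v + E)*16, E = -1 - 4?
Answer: -1/350100 ≈ -2.8563e-6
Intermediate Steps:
E = -5
V(v) = 160 - 32*v (V(v) = -2*(v - 5)*16 = -2*(-5 + v)*16 = -2*(-80 + 16*v) = 160 - 32*v)
1/(-328212 + V(689)) = 1/(-328212 + (160 - 32*689)) = 1/(-328212 + (160 - 22048)) = 1/(-328212 - 21888) = 1/(-350100) = -1/350100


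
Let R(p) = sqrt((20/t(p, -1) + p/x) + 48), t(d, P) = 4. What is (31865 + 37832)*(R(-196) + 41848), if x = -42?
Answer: 2916680056 + 69697*sqrt(519)/3 ≈ 2.9172e+9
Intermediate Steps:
R(p) = sqrt(53 - p/42) (R(p) = sqrt((20/4 + p/(-42)) + 48) = sqrt((20*(1/4) + p*(-1/42)) + 48) = sqrt((5 - p/42) + 48) = sqrt(53 - p/42))
(31865 + 37832)*(R(-196) + 41848) = (31865 + 37832)*(sqrt(93492 - 42*(-196))/42 + 41848) = 69697*(sqrt(93492 + 8232)/42 + 41848) = 69697*(sqrt(101724)/42 + 41848) = 69697*((14*sqrt(519))/42 + 41848) = 69697*(sqrt(519)/3 + 41848) = 69697*(41848 + sqrt(519)/3) = 2916680056 + 69697*sqrt(519)/3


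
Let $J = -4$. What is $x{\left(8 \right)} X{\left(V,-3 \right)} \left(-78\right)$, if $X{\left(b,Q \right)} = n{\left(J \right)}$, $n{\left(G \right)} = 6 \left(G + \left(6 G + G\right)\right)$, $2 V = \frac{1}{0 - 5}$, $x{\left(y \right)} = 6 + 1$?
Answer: $104832$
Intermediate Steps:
$x{\left(y \right)} = 7$
$V = - \frac{1}{10}$ ($V = \frac{1}{2 \left(0 - 5\right)} = \frac{1}{2 \left(-5\right)} = \frac{1}{2} \left(- \frac{1}{5}\right) = - \frac{1}{10} \approx -0.1$)
$n{\left(G \right)} = 48 G$ ($n{\left(G \right)} = 6 \left(G + 7 G\right) = 6 \cdot 8 G = 48 G$)
$X{\left(b,Q \right)} = -192$ ($X{\left(b,Q \right)} = 48 \left(-4\right) = -192$)
$x{\left(8 \right)} X{\left(V,-3 \right)} \left(-78\right) = 7 \left(-192\right) \left(-78\right) = \left(-1344\right) \left(-78\right) = 104832$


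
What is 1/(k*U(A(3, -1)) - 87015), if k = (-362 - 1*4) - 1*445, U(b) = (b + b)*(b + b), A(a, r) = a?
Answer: -1/116211 ≈ -8.6050e-6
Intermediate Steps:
U(b) = 4*b² (U(b) = (2*b)*(2*b) = 4*b²)
k = -811 (k = (-362 - 4) - 445 = -366 - 445 = -811)
1/(k*U(A(3, -1)) - 87015) = 1/(-3244*3² - 87015) = 1/(-3244*9 - 87015) = 1/(-811*36 - 87015) = 1/(-29196 - 87015) = 1/(-116211) = -1/116211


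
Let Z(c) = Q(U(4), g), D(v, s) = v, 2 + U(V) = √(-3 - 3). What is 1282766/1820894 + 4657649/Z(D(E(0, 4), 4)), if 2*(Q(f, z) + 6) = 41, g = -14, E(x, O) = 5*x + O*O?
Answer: 8481103718313/26402963 ≈ 3.2122e+5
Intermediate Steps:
U(V) = -2 + I*√6 (U(V) = -2 + √(-3 - 3) = -2 + √(-6) = -2 + I*√6)
E(x, O) = O² + 5*x (E(x, O) = 5*x + O² = O² + 5*x)
Q(f, z) = 29/2 (Q(f, z) = -6 + (½)*41 = -6 + 41/2 = 29/2)
Z(c) = 29/2
1282766/1820894 + 4657649/Z(D(E(0, 4), 4)) = 1282766/1820894 + 4657649/(29/2) = 1282766*(1/1820894) + 4657649*(2/29) = 641383/910447 + 9315298/29 = 8481103718313/26402963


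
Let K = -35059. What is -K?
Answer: 35059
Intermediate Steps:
-K = -1*(-35059) = 35059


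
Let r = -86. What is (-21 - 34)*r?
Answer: 4730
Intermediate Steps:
(-21 - 34)*r = (-21 - 34)*(-86) = -55*(-86) = 4730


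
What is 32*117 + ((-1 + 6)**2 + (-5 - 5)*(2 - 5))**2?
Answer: 6769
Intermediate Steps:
32*117 + ((-1 + 6)**2 + (-5 - 5)*(2 - 5))**2 = 3744 + (5**2 - 10*(-3))**2 = 3744 + (25 + 30)**2 = 3744 + 55**2 = 3744 + 3025 = 6769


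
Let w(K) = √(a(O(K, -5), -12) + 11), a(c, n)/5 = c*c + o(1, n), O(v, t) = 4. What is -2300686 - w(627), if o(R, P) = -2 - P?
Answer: -2300686 - √141 ≈ -2.3007e+6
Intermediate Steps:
a(c, n) = -10 - 5*n + 5*c² (a(c, n) = 5*(c*c + (-2 - n)) = 5*(c² + (-2 - n)) = 5*(-2 + c² - n) = -10 - 5*n + 5*c²)
w(K) = √141 (w(K) = √((-10 - 5*(-12) + 5*4²) + 11) = √((-10 + 60 + 5*16) + 11) = √((-10 + 60 + 80) + 11) = √(130 + 11) = √141)
-2300686 - w(627) = -2300686 - √141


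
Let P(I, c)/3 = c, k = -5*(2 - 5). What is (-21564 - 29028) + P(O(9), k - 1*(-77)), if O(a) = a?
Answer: -50316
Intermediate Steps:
k = 15 (k = -5*(-3) = 15)
P(I, c) = 3*c
(-21564 - 29028) + P(O(9), k - 1*(-77)) = (-21564 - 29028) + 3*(15 - 1*(-77)) = -50592 + 3*(15 + 77) = -50592 + 3*92 = -50592 + 276 = -50316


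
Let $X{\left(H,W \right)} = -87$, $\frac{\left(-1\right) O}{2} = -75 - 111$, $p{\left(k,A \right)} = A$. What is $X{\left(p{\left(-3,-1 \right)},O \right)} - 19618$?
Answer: $-19705$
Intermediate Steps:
$O = 372$ ($O = - 2 \left(-75 - 111\right) = \left(-2\right) \left(-186\right) = 372$)
$X{\left(p{\left(-3,-1 \right)},O \right)} - 19618 = -87 - 19618 = -19705$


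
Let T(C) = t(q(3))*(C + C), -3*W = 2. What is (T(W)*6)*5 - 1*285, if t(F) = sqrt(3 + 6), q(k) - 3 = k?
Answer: -405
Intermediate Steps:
W = -2/3 (W = -1/3*2 = -2/3 ≈ -0.66667)
q(k) = 3 + k
t(F) = 3 (t(F) = sqrt(9) = 3)
T(C) = 6*C (T(C) = 3*(C + C) = 3*(2*C) = 6*C)
(T(W)*6)*5 - 1*285 = ((6*(-2/3))*6)*5 - 1*285 = -4*6*5 - 285 = -24*5 - 285 = -120 - 285 = -405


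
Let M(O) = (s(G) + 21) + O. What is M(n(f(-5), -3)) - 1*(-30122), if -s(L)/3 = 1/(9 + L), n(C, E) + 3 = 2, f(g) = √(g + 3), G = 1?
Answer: 301417/10 ≈ 30142.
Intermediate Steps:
f(g) = √(3 + g)
n(C, E) = -1 (n(C, E) = -3 + 2 = -1)
s(L) = -3/(9 + L)
M(O) = 207/10 + O (M(O) = (-3/(9 + 1) + 21) + O = (-3/10 + 21) + O = 207/10 + O)
M(n(f(-5), -3)) - 1*(-30122) = (207/10 - 1) - 1*(-30122) = 197/10 + 30122 = 301417/10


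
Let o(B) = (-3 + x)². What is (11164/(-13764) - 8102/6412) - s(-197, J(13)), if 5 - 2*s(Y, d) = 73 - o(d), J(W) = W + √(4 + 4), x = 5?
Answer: 330131635/11031846 ≈ 29.925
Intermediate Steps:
o(B) = 4 (o(B) = (-3 + 5)² = 2² = 4)
J(W) = W + 2*√2 (J(W) = W + √8 = W + 2*√2)
s(Y, d) = -32 (s(Y, d) = 5/2 - (73 - 1*4)/2 = 5/2 - (73 - 4)/2 = 5/2 - ½*69 = 5/2 - 69/2 = -32)
(11164/(-13764) - 8102/6412) - s(-197, J(13)) = (11164/(-13764) - 8102/6412) - 1*(-32) = (11164*(-1/13764) - 8102*1/6412) + 32 = (-2791/3441 - 4051/3206) + 32 = -22887437/11031846 + 32 = 330131635/11031846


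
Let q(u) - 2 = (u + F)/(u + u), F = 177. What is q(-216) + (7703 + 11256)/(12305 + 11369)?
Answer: 4927985/1704528 ≈ 2.8911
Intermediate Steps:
q(u) = 2 + (177 + u)/(2*u) (q(u) = 2 + (u + 177)/(u + u) = 2 + (177 + u)/((2*u)) = 2 + (177 + u)*(1/(2*u)) = 2 + (177 + u)/(2*u))
q(-216) + (7703 + 11256)/(12305 + 11369) = (½)*(177 + 5*(-216))/(-216) + (7703 + 11256)/(12305 + 11369) = (½)*(-1/216)*(177 - 1080) + 18959/23674 = (½)*(-1/216)*(-903) + 18959*(1/23674) = 301/144 + 18959/23674 = 4927985/1704528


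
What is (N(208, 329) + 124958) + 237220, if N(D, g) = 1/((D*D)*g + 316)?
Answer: 5155303946617/14234172 ≈ 3.6218e+5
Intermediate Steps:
N(D, g) = 1/(316 + g*D²) (N(D, g) = 1/(D²*g + 316) = 1/(g*D² + 316) = 1/(316 + g*D²))
(N(208, 329) + 124958) + 237220 = (1/(316 + 329*208²) + 124958) + 237220 = (1/(316 + 329*43264) + 124958) + 237220 = (1/(316 + 14233856) + 124958) + 237220 = (1/14234172 + 124958) + 237220 = 1778673664777/14234172 + 237220 = 5155303946617/14234172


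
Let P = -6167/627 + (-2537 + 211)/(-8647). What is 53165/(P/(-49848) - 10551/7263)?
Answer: -1288361034823364040/35199132762071 ≈ -36602.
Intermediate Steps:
P = -51867647/5421669 (P = -6167*1/627 - 2326*(-1/8647) = -6167/627 + 2326/8647 = -51867647/5421669 ≈ -9.5667)
53165/(P/(-49848) - 10551/7263) = 53165/(-51867647/5421669/(-49848) - 10551/7263) = 53165/(-51867647/5421669*(-1/49848) - 10551*1/7263) = 53165/(51867647/270259356312 - 3517/2421) = 53165/(-35199132762071/24233255615976) = 53165*(-24233255615976/35199132762071) = -1288361034823364040/35199132762071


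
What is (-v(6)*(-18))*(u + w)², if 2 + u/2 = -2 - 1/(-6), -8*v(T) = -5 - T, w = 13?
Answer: 704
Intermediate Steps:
v(T) = 5/8 + T/8 (v(T) = -(-5 - T)/8 = 5/8 + T/8)
u = -23/3 (u = -4 + 2*(-2 - 1/(-6)) = -4 + 2*(-2 - 1*(-⅙)) = -4 + 2*(-2 + ⅙) = -4 + 2*(-11/6) = -4 - 11/3 = -23/3 ≈ -7.6667)
(-v(6)*(-18))*(u + w)² = (-(5/8 + (⅛)*6)*(-18))*(-23/3 + 13)² = (-(5/8 + ¾)*(-18))*(16/3)² = -11*(-18)/8*(256/9) = -1*(-99/4)*(256/9) = (99/4)*(256/9) = 704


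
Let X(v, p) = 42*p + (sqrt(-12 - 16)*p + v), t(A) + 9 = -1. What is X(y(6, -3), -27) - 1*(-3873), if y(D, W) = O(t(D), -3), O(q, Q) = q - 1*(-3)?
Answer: 2732 - 54*I*sqrt(7) ≈ 2732.0 - 142.87*I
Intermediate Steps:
t(A) = -10 (t(A) = -9 - 1 = -10)
O(q, Q) = 3 + q (O(q, Q) = q + 3 = 3 + q)
y(D, W) = -7 (y(D, W) = 3 - 10 = -7)
X(v, p) = v + 42*p + 2*I*p*sqrt(7) (X(v, p) = 42*p + (sqrt(-28)*p + v) = 42*p + ((2*I*sqrt(7))*p + v) = 42*p + (2*I*p*sqrt(7) + v) = 42*p + (v + 2*I*p*sqrt(7)) = v + 42*p + 2*I*p*sqrt(7))
X(y(6, -3), -27) - 1*(-3873) = (-7 + 42*(-27) + 2*I*(-27)*sqrt(7)) - 1*(-3873) = (-7 - 1134 - 54*I*sqrt(7)) + 3873 = (-1141 - 54*I*sqrt(7)) + 3873 = 2732 - 54*I*sqrt(7)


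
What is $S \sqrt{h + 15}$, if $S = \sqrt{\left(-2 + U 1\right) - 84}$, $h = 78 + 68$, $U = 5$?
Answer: $9 i \sqrt{161} \approx 114.2 i$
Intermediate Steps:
$h = 146$
$S = 9 i$ ($S = \sqrt{\left(-2 + 5 \cdot 1\right) - 84} = \sqrt{\left(-2 + 5\right) - 84} = \sqrt{3 - 84} = \sqrt{-81} = 9 i \approx 9.0 i$)
$S \sqrt{h + 15} = 9 i \sqrt{146 + 15} = 9 i \sqrt{161}$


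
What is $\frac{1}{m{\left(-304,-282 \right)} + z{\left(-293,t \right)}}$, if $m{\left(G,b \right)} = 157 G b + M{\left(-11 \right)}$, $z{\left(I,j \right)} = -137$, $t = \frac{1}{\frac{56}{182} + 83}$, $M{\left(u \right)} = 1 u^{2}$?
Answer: $\frac{1}{13459280} \approx 7.4298 \cdot 10^{-8}$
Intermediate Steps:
$M{\left(u \right)} = u^{2}$
$t = \frac{13}{1083}$ ($t = \frac{1}{56 \cdot \frac{1}{182} + 83} = \frac{1}{\frac{4}{13} + 83} = \frac{1}{\frac{1083}{13}} = \frac{13}{1083} \approx 0.012004$)
$m{\left(G,b \right)} = 121 + 157 G b$ ($m{\left(G,b \right)} = 157 G b + \left(-11\right)^{2} = 157 G b + 121 = 121 + 157 G b$)
$\frac{1}{m{\left(-304,-282 \right)} + z{\left(-293,t \right)}} = \frac{1}{\left(121 + 157 \left(-304\right) \left(-282\right)\right) - 137} = \frac{1}{\left(121 + 13459296\right) - 137} = \frac{1}{13459417 - 137} = \frac{1}{13459280}$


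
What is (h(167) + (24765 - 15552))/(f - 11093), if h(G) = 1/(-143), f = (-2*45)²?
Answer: -1317458/427999 ≈ -3.0782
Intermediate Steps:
f = 8100 (f = (-90)² = 8100)
h(G) = -1/143
(h(167) + (24765 - 15552))/(f - 11093) = (-1/143 + (24765 - 15552))/(8100 - 11093) = (-1/143 + 9213)/(-2993) = (1317458/143)*(-1/2993) = -1317458/427999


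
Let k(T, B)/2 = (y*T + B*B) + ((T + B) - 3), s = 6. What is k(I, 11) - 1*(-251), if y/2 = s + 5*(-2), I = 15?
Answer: 299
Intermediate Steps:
y = -8 (y = 2*(6 + 5*(-2)) = 2*(6 - 10) = 2*(-4) = -8)
k(T, B) = -6 - 14*T + 2*B + 2*B**2 (k(T, B) = 2*((-8*T + B*B) + ((T + B) - 3)) = 2*((-8*T + B**2) + ((B + T) - 3)) = 2*((B**2 - 8*T) + (-3 + B + T)) = 2*(-3 + B + B**2 - 7*T) = -6 - 14*T + 2*B + 2*B**2)
k(I, 11) - 1*(-251) = (-6 - 14*15 + 2*11 + 2*11**2) - 1*(-251) = (-6 - 210 + 22 + 2*121) + 251 = (-6 - 210 + 22 + 242) + 251 = 48 + 251 = 299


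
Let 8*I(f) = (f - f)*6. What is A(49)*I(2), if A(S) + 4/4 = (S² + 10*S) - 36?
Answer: 0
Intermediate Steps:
I(f) = 0 (I(f) = ((f - f)*6)/8 = (0*6)/8 = (⅛)*0 = 0)
A(S) = -37 + S² + 10*S (A(S) = -1 + ((S² + 10*S) - 36) = -1 + (-36 + S² + 10*S) = -37 + S² + 10*S)
A(49)*I(2) = (-37 + 49² + 10*49)*0 = (-37 + 2401 + 490)*0 = 2854*0 = 0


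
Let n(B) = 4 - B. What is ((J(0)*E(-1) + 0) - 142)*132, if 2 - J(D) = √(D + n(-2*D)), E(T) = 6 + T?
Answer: -18744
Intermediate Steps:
J(D) = 2 - √(4 + 3*D) (J(D) = 2 - √(D + (4 - (-2)*D)) = 2 - √(D + (4 + 2*D)) = 2 - √(4 + 3*D))
((J(0)*E(-1) + 0) - 142)*132 = (((2 - √(4 + 3*0))*(6 - 1) + 0) - 142)*132 = (((2 - √(4 + 0))*5 + 0) - 142)*132 = (((2 - √4)*5 + 0) - 142)*132 = (((2 - 1*2)*5 + 0) - 142)*132 = (((2 - 2)*5 + 0) - 142)*132 = ((0*5 + 0) - 142)*132 = ((0 + 0) - 142)*132 = (0 - 142)*132 = -142*132 = -18744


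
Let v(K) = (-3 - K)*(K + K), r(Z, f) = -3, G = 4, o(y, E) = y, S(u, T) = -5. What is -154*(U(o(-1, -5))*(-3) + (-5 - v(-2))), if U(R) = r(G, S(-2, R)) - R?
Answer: 462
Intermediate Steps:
U(R) = -3 - R
v(K) = 2*K*(-3 - K) (v(K) = (-3 - K)*(2*K) = 2*K*(-3 - K))
-154*(U(o(-1, -5))*(-3) + (-5 - v(-2))) = -154*((-3 - 1*(-1))*(-3) + (-5 - (-2)*(-2)*(3 - 2))) = -154*((-3 + 1)*(-3) + (-5 - (-2)*(-2))) = -154*(-2*(-3) + (-5 - 1*4)) = -154*(6 + (-5 - 4)) = -154*(6 - 9) = -154*(-3) = 462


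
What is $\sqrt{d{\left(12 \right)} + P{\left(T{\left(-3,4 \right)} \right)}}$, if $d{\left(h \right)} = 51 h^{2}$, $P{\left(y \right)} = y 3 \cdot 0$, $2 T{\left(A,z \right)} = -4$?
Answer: $12 \sqrt{51} \approx 85.697$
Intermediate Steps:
$T{\left(A,z \right)} = -2$ ($T{\left(A,z \right)} = \frac{1}{2} \left(-4\right) = -2$)
$P{\left(y \right)} = 0$ ($P{\left(y \right)} = 3 y 0 = 0$)
$\sqrt{d{\left(12 \right)} + P{\left(T{\left(-3,4 \right)} \right)}} = \sqrt{51 \cdot 12^{2} + 0} = \sqrt{51 \cdot 144 + 0} = \sqrt{7344 + 0} = \sqrt{7344} = 12 \sqrt{51}$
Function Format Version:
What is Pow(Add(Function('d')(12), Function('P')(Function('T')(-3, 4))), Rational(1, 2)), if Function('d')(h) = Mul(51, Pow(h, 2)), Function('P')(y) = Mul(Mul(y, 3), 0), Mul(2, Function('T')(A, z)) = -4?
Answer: Mul(12, Pow(51, Rational(1, 2))) ≈ 85.697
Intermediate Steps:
Function('T')(A, z) = -2 (Function('T')(A, z) = Mul(Rational(1, 2), -4) = -2)
Function('P')(y) = 0 (Function('P')(y) = Mul(Mul(3, y), 0) = 0)
Pow(Add(Function('d')(12), Function('P')(Function('T')(-3, 4))), Rational(1, 2)) = Pow(Add(Mul(51, Pow(12, 2)), 0), Rational(1, 2)) = Pow(Add(Mul(51, 144), 0), Rational(1, 2)) = Pow(Add(7344, 0), Rational(1, 2)) = Pow(7344, Rational(1, 2)) = Mul(12, Pow(51, Rational(1, 2)))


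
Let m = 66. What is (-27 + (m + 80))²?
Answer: 14161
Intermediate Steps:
(-27 + (m + 80))² = (-27 + (66 + 80))² = (-27 + 146)² = 119² = 14161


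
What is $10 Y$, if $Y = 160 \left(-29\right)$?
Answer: $-46400$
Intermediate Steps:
$Y = -4640$
$10 Y = 10 \left(-4640\right) = -46400$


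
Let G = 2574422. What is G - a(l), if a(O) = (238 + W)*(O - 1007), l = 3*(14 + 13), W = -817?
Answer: 2038268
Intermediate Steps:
l = 81 (l = 3*27 = 81)
a(O) = 583053 - 579*O (a(O) = (238 - 817)*(O - 1007) = -579*(-1007 + O) = 583053 - 579*O)
G - a(l) = 2574422 - (583053 - 579*81) = 2574422 - (583053 - 46899) = 2574422 - 1*536154 = 2574422 - 536154 = 2038268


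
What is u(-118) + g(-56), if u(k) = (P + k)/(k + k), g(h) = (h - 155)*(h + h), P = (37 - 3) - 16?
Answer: 1394313/59 ≈ 23632.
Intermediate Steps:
P = 18 (P = 34 - 16 = 18)
g(h) = 2*h*(-155 + h) (g(h) = (-155 + h)*(2*h) = 2*h*(-155 + h))
u(k) = (18 + k)/(2*k) (u(k) = (18 + k)/(k + k) = (18 + k)/((2*k)) = (18 + k)*(1/(2*k)) = (18 + k)/(2*k))
u(-118) + g(-56) = (1/2)*(18 - 118)/(-118) + 2*(-56)*(-155 - 56) = (1/2)*(-1/118)*(-100) + 2*(-56)*(-211) = 25/59 + 23632 = 1394313/59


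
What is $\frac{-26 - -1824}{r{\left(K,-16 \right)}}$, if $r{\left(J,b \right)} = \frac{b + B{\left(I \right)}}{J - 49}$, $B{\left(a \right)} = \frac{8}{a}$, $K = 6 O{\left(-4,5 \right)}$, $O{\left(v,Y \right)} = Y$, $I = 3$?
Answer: $\frac{51243}{20} \approx 2562.1$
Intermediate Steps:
$K = 30$ ($K = 6 \cdot 5 = 30$)
$r{\left(J,b \right)} = \frac{\frac{8}{3} + b}{-49 + J}$ ($r{\left(J,b \right)} = \frac{b + \frac{8}{3}}{J - 49} = \frac{b + 8 \cdot \frac{1}{3}}{-49 + J} = \frac{b + \frac{8}{3}}{-49 + J} = \frac{\frac{8}{3} + b}{-49 + J}$)
$\frac{-26 - -1824}{r{\left(K,-16 \right)}} = \frac{-26 - -1824}{\frac{1}{-49 + 30} \left(\frac{8}{3} - 16\right)} = \frac{-26 + 1824}{\frac{1}{-19} \left(- \frac{40}{3}\right)} = \frac{1798}{\left(- \frac{1}{19}\right) \left(- \frac{40}{3}\right)} = \frac{1798}{\frac{40}{57}} = 1798 \cdot \frac{57}{40} = \frac{51243}{20}$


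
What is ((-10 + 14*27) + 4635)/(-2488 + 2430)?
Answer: -5003/58 ≈ -86.259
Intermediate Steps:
((-10 + 14*27) + 4635)/(-2488 + 2430) = ((-10 + 378) + 4635)/(-58) = (368 + 4635)*(-1/58) = 5003*(-1/58) = -5003/58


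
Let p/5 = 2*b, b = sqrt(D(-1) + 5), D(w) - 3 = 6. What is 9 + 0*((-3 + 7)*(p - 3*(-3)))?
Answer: 9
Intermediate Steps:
D(w) = 9 (D(w) = 3 + 6 = 9)
b = sqrt(14) (b = sqrt(9 + 5) = sqrt(14) ≈ 3.7417)
p = 10*sqrt(14) (p = 5*(2*sqrt(14)) = 10*sqrt(14) ≈ 37.417)
9 + 0*((-3 + 7)*(p - 3*(-3))) = 9 + 0*((-3 + 7)*(10*sqrt(14) - 3*(-3))) = 9 + 0*(4*(10*sqrt(14) + 9)) = 9 + 0*(4*(9 + 10*sqrt(14))) = 9 + 0*(36 + 40*sqrt(14)) = 9 + 0 = 9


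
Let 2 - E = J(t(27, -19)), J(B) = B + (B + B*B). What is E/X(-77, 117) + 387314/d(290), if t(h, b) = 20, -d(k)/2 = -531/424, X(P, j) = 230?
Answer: 9442599031/61065 ≈ 1.5463e+5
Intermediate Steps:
d(k) = 531/212 (d(k) = -(-1062)/424 = -2*(-531/424) = 531/212)
J(B) = B² + 2*B (J(B) = B + (B + B²) = B² + 2*B)
E = -438 (E = 2 - 20*(2 + 20) = 2 - 20*22 = 2 - 1*440 = 2 - 440 = -438)
E/X(-77, 117) + 387314/d(290) = -438/230 + 387314/(531/212) = -438*1/230 + 387314*(212/531) = -219/115 + 82110568/531 = 9442599031/61065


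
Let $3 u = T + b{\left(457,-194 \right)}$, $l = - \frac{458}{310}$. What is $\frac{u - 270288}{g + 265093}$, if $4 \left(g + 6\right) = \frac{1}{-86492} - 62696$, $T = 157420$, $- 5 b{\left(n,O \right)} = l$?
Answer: $- \frac{175204723962128}{200621731520475} \approx -0.87331$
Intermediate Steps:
$l = - \frac{229}{155}$ ($l = \left(-458\right) \frac{1}{310} = - \frac{229}{155} \approx -1.4774$)
$b{\left(n,O \right)} = \frac{229}{775}$ ($b{\left(n,O \right)} = \left(- \frac{1}{5}\right) \left(- \frac{229}{155}\right) = \frac{229}{775}$)
$u = \frac{122000729}{2325}$ ($u = \frac{157420 + \frac{229}{775}}{3} = \frac{1}{3} \cdot \frac{122000729}{775} = \frac{122000729}{2325} \approx 52473.0$)
$g = - \frac{5424778241}{345968}$ ($g = -6 + \frac{\frac{1}{-86492} - 62696}{4} = -6 + \frac{- \frac{1}{86492} + \left(-114063 + 51367\right)}{4} = -6 + \frac{- \frac{1}{86492} - 62696}{4} = -6 + \frac{1}{4} \left(- \frac{5422702433}{86492}\right) = -6 - \frac{5422702433}{345968} = - \frac{5424778241}{345968} \approx -15680.0$)
$\frac{u - 270288}{g + 265093} = \frac{\frac{122000729}{2325} - 270288}{- \frac{5424778241}{345968} + 265093} = - \frac{506418871}{2325 \cdot \frac{86288916783}{345968}} = \left(- \frac{506418871}{2325}\right) \frac{345968}{86288916783} = - \frac{175204723962128}{200621731520475}$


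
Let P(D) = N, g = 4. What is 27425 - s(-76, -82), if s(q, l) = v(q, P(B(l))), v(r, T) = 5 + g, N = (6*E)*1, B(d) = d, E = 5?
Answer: 27416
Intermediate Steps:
N = 30 (N = (6*5)*1 = 30*1 = 30)
P(D) = 30
v(r, T) = 9 (v(r, T) = 5 + 4 = 9)
s(q, l) = 9
27425 - s(-76, -82) = 27425 - 1*9 = 27425 - 9 = 27416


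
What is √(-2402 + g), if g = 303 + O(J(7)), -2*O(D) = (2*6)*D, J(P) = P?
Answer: I*√2141 ≈ 46.271*I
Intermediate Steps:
O(D) = -6*D (O(D) = -2*6*D/2 = -6*D)
g = 261 (g = 303 - 6*7 = 303 - 42 = 261)
√(-2402 + g) = √(-2402 + 261) = √(-2141) = I*√2141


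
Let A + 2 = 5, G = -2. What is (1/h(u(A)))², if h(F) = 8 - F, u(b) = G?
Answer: 1/100 ≈ 0.010000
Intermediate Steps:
A = 3 (A = -2 + 5 = 3)
u(b) = -2
(1/h(u(A)))² = (1/(8 - 1*(-2)))² = (1/(8 + 2))² = (1/10)² = (⅒)² = 1/100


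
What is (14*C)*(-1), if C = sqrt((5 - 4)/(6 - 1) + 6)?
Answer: -14*sqrt(155)/5 ≈ -34.860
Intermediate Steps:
C = sqrt(155)/5 (C = sqrt(1/5 + 6) = sqrt(31/5) = sqrt(155)/5 ≈ 2.4900)
(14*C)*(-1) = (14*(sqrt(155)/5))*(-1) = (14*sqrt(155)/5)*(-1) = -14*sqrt(155)/5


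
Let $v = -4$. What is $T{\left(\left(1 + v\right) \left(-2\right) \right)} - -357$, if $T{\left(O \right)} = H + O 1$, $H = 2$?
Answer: $365$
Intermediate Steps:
$T{\left(O \right)} = 2 + O$ ($T{\left(O \right)} = 2 + O 1 = 2 + O$)
$T{\left(\left(1 + v\right) \left(-2\right) \right)} - -357 = \left(2 + \left(1 - 4\right) \left(-2\right)\right) - -357 = \left(2 - -6\right) + 357 = \left(2 + 6\right) + 357 = 8 + 357 = 365$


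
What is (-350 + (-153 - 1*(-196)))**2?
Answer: 94249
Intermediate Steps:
(-350 + (-153 - 1*(-196)))**2 = (-350 + (-153 + 196))**2 = (-350 + 43)**2 = (-307)**2 = 94249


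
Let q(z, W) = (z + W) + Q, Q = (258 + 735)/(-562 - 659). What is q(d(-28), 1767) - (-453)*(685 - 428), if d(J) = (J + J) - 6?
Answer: 48076951/407 ≈ 1.1813e+5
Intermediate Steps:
d(J) = -6 + 2*J (d(J) = 2*J - 6 = -6 + 2*J)
Q = -331/407 (Q = 993/(-1221) = 993*(-1/1221) = -331/407 ≈ -0.81327)
q(z, W) = -331/407 + W + z (q(z, W) = (z + W) - 331/407 = (W + z) - 331/407 = -331/407 + W + z)
q(d(-28), 1767) - (-453)*(685 - 428) = (-331/407 + 1767 + (-6 + 2*(-28))) - (-453)*(685 - 428) = (-331/407 + 1767 + (-6 - 56)) - (-453)*257 = (-331/407 + 1767 - 62) - 1*(-116421) = 693604/407 + 116421 = 48076951/407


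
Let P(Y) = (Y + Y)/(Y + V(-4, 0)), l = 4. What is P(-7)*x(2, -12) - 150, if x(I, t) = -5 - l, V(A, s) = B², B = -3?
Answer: -87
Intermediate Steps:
V(A, s) = 9 (V(A, s) = (-3)² = 9)
x(I, t) = -9 (x(I, t) = -5 - 1*4 = -5 - 4 = -9)
P(Y) = 2*Y/(9 + Y) (P(Y) = (Y + Y)/(Y + 9) = (2*Y)/(9 + Y) = 2*Y/(9 + Y))
P(-7)*x(2, -12) - 150 = (2*(-7)/(9 - 7))*(-9) - 150 = (2*(-7)/2)*(-9) - 150 = (2*(-7)*(½))*(-9) - 150 = -7*(-9) - 150 = 63 - 150 = -87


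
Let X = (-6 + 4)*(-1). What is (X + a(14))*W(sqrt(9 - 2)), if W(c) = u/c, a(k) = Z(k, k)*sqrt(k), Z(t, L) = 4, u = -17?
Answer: -68*sqrt(2) - 34*sqrt(7)/7 ≈ -109.02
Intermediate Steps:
a(k) = 4*sqrt(k)
X = 2 (X = -2*(-1) = 2)
W(c) = -17/c
(X + a(14))*W(sqrt(9 - 2)) = (2 + 4*sqrt(14))*(-17/sqrt(9 - 2)) = (2 + 4*sqrt(14))*(-17*sqrt(7)/7) = -17*sqrt(7)*(2 + 4*sqrt(14))/7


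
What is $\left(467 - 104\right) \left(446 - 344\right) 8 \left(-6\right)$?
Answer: $-1777248$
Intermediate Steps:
$\left(467 - 104\right) \left(446 - 344\right) 8 \left(-6\right) = 363 \cdot 102 \left(-48\right) = 37026 \left(-48\right) = -1777248$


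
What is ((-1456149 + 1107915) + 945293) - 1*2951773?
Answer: -2354714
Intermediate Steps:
((-1456149 + 1107915) + 945293) - 1*2951773 = (-348234 + 945293) - 2951773 = 597059 - 2951773 = -2354714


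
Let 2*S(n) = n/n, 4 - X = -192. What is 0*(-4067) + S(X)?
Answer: ½ ≈ 0.50000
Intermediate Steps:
X = 196 (X = 4 - 1*(-192) = 4 + 192 = 196)
S(n) = ½ (S(n) = (n/n)/2 = (½)*1 = ½)
0*(-4067) + S(X) = 0*(-4067) + ½ = 0 + ½ = ½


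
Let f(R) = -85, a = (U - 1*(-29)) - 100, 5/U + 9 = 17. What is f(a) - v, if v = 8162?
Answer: -8247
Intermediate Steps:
U = 5/8 (U = 5/(-9 + 17) = 5/8 ≈ 0.62500)
a = -563/8 (a = (5/8 - 1*(-29)) - 100 = (5/8 + 29) - 100 = 237/8 - 100 = -563/8 ≈ -70.375)
f(a) - v = -85 - 1*8162 = -85 - 8162 = -8247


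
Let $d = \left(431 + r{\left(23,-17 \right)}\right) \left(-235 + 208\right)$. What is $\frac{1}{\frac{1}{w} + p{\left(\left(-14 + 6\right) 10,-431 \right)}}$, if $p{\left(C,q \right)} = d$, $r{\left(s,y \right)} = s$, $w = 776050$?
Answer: $- \frac{776050}{9512820899} \approx -8.1579 \cdot 10^{-5}$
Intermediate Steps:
$d = -12258$ ($d = \left(431 + 23\right) \left(-235 + 208\right) = 454 \left(-27\right) = -12258$)
$p{\left(C,q \right)} = -12258$
$\frac{1}{\frac{1}{w} + p{\left(\left(-14 + 6\right) 10,-431 \right)}} = \frac{1}{\frac{1}{776050} - 12258} = \frac{1}{- \frac{9512820899}{776050}} = - \frac{776050}{9512820899}$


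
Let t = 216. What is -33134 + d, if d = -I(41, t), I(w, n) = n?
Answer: -33350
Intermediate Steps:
d = -216 (d = -1*216 = -216)
-33134 + d = -33134 - 216 = -33350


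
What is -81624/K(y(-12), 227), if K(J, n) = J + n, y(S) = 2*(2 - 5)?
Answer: -81624/221 ≈ -369.34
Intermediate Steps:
y(S) = -6 (y(S) = 2*(-3) = -6)
-81624/K(y(-12), 227) = -81624/(-6 + 227) = -81624/221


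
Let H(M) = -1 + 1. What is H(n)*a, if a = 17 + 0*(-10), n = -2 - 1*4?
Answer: 0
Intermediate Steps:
n = -6 (n = -2 - 4 = -6)
a = 17 (a = 17 + 0 = 17)
H(M) = 0
H(n)*a = 0*17 = 0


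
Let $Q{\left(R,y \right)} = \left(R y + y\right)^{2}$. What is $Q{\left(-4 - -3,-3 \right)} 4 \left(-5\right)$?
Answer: $0$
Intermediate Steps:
$Q{\left(R,y \right)} = \left(y + R y\right)^{2}$
$Q{\left(-4 - -3,-3 \right)} 4 \left(-5\right) = \left(-3\right)^{2} \left(1 - 1\right)^{2} \cdot 4 \left(-5\right) = 9 \left(1 + \left(-4 + 3\right)\right)^{2} \cdot 4 \left(-5\right) = 9 \left(1 - 1\right)^{2} \cdot 4 \left(-5\right) = 9 \cdot 0^{2} \cdot 4 \left(-5\right) = 9 \cdot 0 \cdot 4 \left(-5\right) = 0 \cdot 4 \left(-5\right) = 0 \left(-5\right) = 0$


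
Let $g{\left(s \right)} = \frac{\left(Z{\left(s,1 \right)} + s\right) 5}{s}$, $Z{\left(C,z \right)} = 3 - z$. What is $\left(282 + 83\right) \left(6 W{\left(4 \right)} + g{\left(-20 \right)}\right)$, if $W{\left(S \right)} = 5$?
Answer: $\frac{25185}{2} \approx 12593.0$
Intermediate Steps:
$g{\left(s \right)} = \frac{10 + 5 s}{s}$ ($g{\left(s \right)} = \frac{\left(\left(3 - 1\right) + s\right) 5}{s} = \frac{\left(2 + s\right) 5}{s} = \frac{10 + 5 s}{s}$)
$\left(282 + 83\right) \left(6 W{\left(4 \right)} + g{\left(-20 \right)}\right) = \left(282 + 83\right) \left(6 \cdot 5 + \left(5 + \frac{10}{-20}\right)\right) = 365 \left(30 + \left(5 + 10 \left(- \frac{1}{20}\right)\right)\right) = 365 \left(30 + \left(5 - \frac{1}{2}\right)\right) = 365 \left(30 + \frac{9}{2}\right) = 365 \cdot \frac{69}{2} = \frac{25185}{2}$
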